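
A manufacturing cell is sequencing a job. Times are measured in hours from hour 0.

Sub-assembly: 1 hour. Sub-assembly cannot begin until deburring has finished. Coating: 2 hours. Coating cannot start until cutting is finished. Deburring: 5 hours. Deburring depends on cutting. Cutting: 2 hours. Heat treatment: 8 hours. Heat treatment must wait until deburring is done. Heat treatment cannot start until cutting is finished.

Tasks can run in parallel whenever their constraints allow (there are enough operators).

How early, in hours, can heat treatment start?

Cutting can start immediately at hour 0; it finishes at hour 2.
Deburring cannot begin until cutting (finishes hour 2). It runs from hour 2 to 2 + 5 = hour 7.
Heat treatment waits on deburring (finishes hour 7); cutting (finishes hour 2). The latest of these is hour 7, which is the earliest heat treatment can start.

7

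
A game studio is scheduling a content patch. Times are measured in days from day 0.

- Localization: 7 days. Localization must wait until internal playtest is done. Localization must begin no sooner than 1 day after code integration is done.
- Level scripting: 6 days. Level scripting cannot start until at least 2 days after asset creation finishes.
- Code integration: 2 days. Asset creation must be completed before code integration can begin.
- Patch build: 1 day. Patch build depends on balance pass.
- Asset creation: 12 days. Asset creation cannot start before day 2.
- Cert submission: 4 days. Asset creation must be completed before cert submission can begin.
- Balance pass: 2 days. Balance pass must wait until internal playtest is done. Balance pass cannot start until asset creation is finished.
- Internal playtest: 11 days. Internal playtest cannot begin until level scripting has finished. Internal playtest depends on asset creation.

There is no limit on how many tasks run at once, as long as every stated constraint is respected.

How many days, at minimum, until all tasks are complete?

40

After its own release at day 2, asset creation can start at day 2 and finishes at day 14.
Cert submission waits on asset creation (finishes day 14), so it starts at day 14 and finishes at 14 + 4 = day 18.
Code integration cannot begin until asset creation (finishes day 14). It runs from day 14 to 14 + 2 = day 16.
After asset creation (finishes day 14, plus 2-day gap → day 16), level scripting can start at day 16 and finishes at day 22.
Internal playtest has to wait for level scripting (finishes day 22); asset creation (finishes day 14). The latest of these is day 22, so internal playtest runs day 22 to 22 + 11 = day 33.
For localization: internal playtest (finishes day 33); code integration (finishes day 16, plus 1-day gap → day 17). Taking the maximum gives a start of day 33, and it finishes at 33 + 7 = day 40.
Balance pass needs all of internal playtest (finishes day 33); asset creation (finishes day 14). That puts its earliest start at day 33; it finishes at 33 + 2 = day 35.
Patch build cannot begin until balance pass (finishes day 35). It runs from day 35 to 35 + 1 = day 36.
All tasks are finished once the last one completes. Finish times: Asset creation at 14, Level scripting at 22, Code integration at 16, Internal playtest at 33, Balance pass at 35, Localization at 40, Cert submission at 18, Patch build at 36. The latest is day 40.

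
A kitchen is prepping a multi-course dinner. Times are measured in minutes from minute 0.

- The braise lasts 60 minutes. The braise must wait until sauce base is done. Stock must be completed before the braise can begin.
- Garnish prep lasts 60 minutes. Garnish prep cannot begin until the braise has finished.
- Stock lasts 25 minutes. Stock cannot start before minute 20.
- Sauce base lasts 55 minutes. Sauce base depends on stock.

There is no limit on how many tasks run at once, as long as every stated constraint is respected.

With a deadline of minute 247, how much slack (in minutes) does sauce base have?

After its own release at minute 20, stock can start at minute 20 and finishes at minute 45.
Sauce base waits on stock (finishes minute 45), so it starts at minute 45 and finishes at 45 + 55 = minute 100.

Working backward from the deadline:
To finish by minute 247, garnish prep (duration 60) must start no later than minute 187.
The braise must finish before garnish prep (must start by minute 187). With a 60-minute duration, the braise must start by 187 − 60 = minute 127.
Since the braise (must start by minute 127) depends on it, sauce base must finish by minute 127. Backing off its 55-minute duration gives a latest start of minute 72.
So sauce base can start as early as minute 45 and as late as minute 72, giving 72 − 45 = 27 minutes of slack.

27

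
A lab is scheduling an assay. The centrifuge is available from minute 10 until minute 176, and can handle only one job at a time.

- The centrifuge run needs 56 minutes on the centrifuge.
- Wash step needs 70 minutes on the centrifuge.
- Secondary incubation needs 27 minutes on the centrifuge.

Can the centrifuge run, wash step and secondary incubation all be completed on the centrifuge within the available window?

Yes

The centrifuge window is 176 − 10 = 166 minutes.
Running back to back, the jobs need 56 + 70 + 27 = 153 minutes on the centrifuge.
Since 153 ≤ 166, they fit within the window.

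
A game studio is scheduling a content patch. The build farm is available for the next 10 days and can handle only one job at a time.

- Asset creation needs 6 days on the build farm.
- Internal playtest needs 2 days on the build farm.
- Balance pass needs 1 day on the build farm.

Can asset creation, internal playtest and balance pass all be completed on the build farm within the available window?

Yes

Running back to back, the jobs need 6 + 2 + 1 = 9 days on the build farm.
Since 9 ≤ 10, they fit within the window.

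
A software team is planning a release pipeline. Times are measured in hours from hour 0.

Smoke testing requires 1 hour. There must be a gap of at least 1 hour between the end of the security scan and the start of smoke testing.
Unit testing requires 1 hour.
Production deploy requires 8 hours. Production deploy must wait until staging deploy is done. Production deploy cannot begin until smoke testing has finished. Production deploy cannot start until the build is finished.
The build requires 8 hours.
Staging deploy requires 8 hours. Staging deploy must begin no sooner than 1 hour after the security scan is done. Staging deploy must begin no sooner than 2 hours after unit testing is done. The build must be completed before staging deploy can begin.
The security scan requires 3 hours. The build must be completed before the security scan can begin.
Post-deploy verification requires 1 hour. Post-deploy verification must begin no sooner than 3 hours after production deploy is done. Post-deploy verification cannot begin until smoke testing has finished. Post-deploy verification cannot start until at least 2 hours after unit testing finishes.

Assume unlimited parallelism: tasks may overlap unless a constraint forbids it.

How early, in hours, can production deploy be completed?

Unit testing has no prerequisites, so it starts at hour 0 and finishes at hour 1.
The build has no prerequisites, so it starts at hour 0 and finishes at hour 8.
The security scan waits on the build (finishes hour 8), so it starts at hour 8 and finishes at 8 + 3 = hour 11.
After the security scan (finishes hour 11, plus 1-hour gap → hour 12), smoke testing can start at hour 12 and finishes at hour 13.
Staging deploy cannot start until the security scan (finishes hour 11, plus 1-hour gap → hour 12); unit testing (finishes hour 1, plus 2-hour gap → hour 3); the build (finishes hour 8). The controlling bound is hour 12, so staging deploy finishes at 12 + 8 = hour 20.
Production deploy needs all of staging deploy (finishes hour 20); smoke testing (finishes hour 13); the build (finishes hour 8). That puts its earliest start at hour 20; it finishes at 20 + 8 = hour 28.

28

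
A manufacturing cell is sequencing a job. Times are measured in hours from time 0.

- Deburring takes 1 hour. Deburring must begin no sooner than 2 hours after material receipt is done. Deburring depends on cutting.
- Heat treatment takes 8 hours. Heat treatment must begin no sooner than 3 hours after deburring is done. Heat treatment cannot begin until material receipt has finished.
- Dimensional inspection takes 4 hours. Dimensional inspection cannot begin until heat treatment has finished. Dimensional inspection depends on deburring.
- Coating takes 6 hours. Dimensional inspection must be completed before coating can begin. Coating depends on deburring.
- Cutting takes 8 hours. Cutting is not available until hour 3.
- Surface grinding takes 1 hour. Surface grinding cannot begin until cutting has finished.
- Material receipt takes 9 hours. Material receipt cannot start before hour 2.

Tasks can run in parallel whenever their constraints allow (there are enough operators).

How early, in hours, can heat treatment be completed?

25

After its own release at hour 3, cutting can start at hour 3 and finishes at hour 11.
Material receipt waits on its own release at hour 2, so it starts at hour 2 and finishes at 2 + 9 = hour 11.
Deburring needs all of material receipt (finishes hour 11, plus 2-hour gap → hour 13); cutting (finishes hour 11). That puts its earliest start at hour 13; it finishes at 13 + 1 = hour 14.
Heat treatment needs all of deburring (finishes hour 14, plus 3-hour gap → hour 17); material receipt (finishes hour 11). That puts its earliest start at hour 17; it finishes at 17 + 8 = hour 25.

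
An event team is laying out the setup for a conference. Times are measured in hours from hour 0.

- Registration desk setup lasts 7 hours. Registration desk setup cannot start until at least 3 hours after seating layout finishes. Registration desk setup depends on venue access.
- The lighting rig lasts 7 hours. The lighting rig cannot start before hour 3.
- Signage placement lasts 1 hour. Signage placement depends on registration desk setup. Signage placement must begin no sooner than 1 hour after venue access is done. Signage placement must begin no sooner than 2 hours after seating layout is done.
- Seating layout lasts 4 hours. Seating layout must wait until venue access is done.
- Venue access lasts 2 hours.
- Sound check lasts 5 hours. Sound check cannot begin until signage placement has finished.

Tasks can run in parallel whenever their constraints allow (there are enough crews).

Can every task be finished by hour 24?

Yes

The lighting rig cannot begin until its own release at hour 3. It runs from hour 3 to 3 + 7 = hour 10.
Venue access can start immediately at hour 0; it finishes at hour 2.
After venue access (finishes hour 2), seating layout can start at hour 2 and finishes at hour 6.
Registration desk setup needs all of seating layout (finishes hour 6, plus 3-hour gap → hour 9); venue access (finishes hour 2). That puts its earliest start at hour 9; it finishes at 9 + 7 = hour 16.
Signage placement has to wait for registration desk setup (finishes hour 16); venue access (finishes hour 2, plus 1-hour gap → hour 3); seating layout (finishes hour 6, plus 2-hour gap → hour 8). The latest of these is hour 16, so signage placement runs hour 16 to 16 + 1 = hour 17.
Sound check waits on signage placement (finishes hour 17), so it starts at hour 17 and finishes at 17 + 5 = hour 22.
Every task is finished by hour 22, which is no later than the deadline of 24, so the schedule is feasible.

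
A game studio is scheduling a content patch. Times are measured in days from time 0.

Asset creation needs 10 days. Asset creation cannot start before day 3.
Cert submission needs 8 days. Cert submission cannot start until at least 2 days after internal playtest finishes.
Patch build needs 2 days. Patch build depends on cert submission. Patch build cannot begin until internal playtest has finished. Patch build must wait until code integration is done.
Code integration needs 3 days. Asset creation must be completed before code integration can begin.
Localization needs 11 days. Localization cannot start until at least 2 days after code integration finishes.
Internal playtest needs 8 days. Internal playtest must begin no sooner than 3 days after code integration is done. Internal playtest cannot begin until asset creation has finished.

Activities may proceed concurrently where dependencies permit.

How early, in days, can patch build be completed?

39

After its own release at day 3, asset creation can start at day 3 and finishes at day 13.
Code integration waits on asset creation (finishes day 13), so it starts at day 13 and finishes at 13 + 3 = day 16.
Internal playtest has to wait for code integration (finishes day 16, plus 3-day gap → day 19); asset creation (finishes day 13). The latest of these is day 19, so internal playtest runs day 19 to 19 + 8 = day 27.
Cert submission waits on internal playtest (finishes day 27, plus 2-day gap → day 29), so it starts at day 29 and finishes at 29 + 8 = day 37.
Patch build cannot start until cert submission (finishes day 37); internal playtest (finishes day 27); code integration (finishes day 16). The controlling bound is day 37, so patch build finishes at 37 + 2 = day 39.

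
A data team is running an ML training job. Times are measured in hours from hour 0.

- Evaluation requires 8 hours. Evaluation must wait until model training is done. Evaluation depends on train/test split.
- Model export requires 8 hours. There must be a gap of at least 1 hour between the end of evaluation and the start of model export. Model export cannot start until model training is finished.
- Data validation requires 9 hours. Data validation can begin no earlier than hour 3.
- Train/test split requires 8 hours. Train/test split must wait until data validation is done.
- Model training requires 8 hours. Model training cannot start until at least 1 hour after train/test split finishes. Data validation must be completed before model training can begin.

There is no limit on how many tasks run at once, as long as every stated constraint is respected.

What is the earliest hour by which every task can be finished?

46

Data validation cannot begin until its own release at hour 3. It runs from hour 3 to 3 + 9 = hour 12.
After data validation (finishes hour 12), train/test split can start at hour 12 and finishes at hour 20.
Model training needs all of train/test split (finishes hour 20, plus 1-hour gap → hour 21); data validation (finishes hour 12). That puts its earliest start at hour 21; it finishes at 21 + 8 = hour 29.
Evaluation needs all of model training (finishes hour 29); train/test split (finishes hour 20). That puts its earliest start at hour 29; it finishes at 29 + 8 = hour 37.
Model export cannot start until evaluation (finishes hour 37, plus 1-hour gap → hour 38); model training (finishes hour 29). The controlling bound is hour 38, so model export finishes at 38 + 8 = hour 46.
All tasks are finished once the last one completes. Finish times: Data validation at 12, Train/test split at 20, Model training at 29, Evaluation at 37, Model export at 46. The latest is hour 46.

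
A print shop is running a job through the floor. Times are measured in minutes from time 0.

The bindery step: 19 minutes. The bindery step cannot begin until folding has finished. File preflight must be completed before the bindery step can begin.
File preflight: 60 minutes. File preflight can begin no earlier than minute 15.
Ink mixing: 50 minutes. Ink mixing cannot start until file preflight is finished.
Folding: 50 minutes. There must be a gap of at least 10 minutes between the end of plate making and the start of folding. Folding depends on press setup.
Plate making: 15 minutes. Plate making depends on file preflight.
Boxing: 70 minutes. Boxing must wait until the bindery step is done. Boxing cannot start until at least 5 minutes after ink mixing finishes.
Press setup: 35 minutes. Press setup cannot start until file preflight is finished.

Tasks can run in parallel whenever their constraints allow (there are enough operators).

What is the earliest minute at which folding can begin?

File preflight waits on its own release at minute 15, so it starts at minute 15 and finishes at 15 + 60 = minute 75.
Press setup cannot begin until file preflight (finishes minute 75). It runs from minute 75 to 75 + 35 = minute 110.
Plate making waits on file preflight (finishes minute 75), so it starts at minute 75 and finishes at 75 + 15 = minute 90.
Folding waits on plate making (finishes minute 90, plus 10-minute gap → minute 100); press setup (finishes minute 110). The latest of these is minute 110, which is the earliest folding can start.

110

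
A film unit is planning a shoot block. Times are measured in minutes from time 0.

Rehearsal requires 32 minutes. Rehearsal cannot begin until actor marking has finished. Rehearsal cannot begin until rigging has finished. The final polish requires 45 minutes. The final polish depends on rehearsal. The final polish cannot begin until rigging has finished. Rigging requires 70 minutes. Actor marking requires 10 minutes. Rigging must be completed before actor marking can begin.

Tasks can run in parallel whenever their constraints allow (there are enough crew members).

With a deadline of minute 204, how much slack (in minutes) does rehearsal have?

47

Rigging can start immediately at minute 0; it finishes at minute 70.
Actor marking waits on rigging (finishes minute 70), so it starts at minute 70 and finishes at 70 + 10 = minute 80.
For rehearsal: actor marking (finishes minute 80); rigging (finishes minute 70). Taking the maximum gives a start of minute 80, and it finishes at 80 + 32 = minute 112.

Working backward from the deadline:
Nothing follows the final polish; the deadline of minute 204 is its only limit. It must start by 204 − 45 = minute 159.
Rehearsal has to be done before the final polish (must start by minute 159). That means finishing by minute 159, i.e. starting by 159 − 32 = minute 127.
So rehearsal can start as early as minute 80 and as late as minute 127, giving 127 − 80 = 47 minutes of slack.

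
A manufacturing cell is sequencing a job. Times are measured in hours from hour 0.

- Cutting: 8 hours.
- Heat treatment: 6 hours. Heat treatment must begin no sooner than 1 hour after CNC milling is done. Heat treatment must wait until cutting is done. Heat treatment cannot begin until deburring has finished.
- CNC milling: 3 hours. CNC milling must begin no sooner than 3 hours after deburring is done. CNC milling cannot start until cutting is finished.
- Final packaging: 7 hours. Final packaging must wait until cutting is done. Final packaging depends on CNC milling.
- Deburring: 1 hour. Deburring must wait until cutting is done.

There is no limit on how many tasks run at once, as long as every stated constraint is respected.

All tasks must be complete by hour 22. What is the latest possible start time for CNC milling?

To finish by hour 22, heat treatment (duration 6) must start no later than hour 16.
Final packaging has no dependents, so it just needs to finish by hour 22. Starting by 22 − 7 = hour 15 achieves that.
CNC milling must finish in time for heat treatment (must start by hour 16, minus 1-hour gap → hour 15); final packaging (must start by hour 15). The tightest is hour 15, so CNC milling must start by 15 − 3 = hour 12.

12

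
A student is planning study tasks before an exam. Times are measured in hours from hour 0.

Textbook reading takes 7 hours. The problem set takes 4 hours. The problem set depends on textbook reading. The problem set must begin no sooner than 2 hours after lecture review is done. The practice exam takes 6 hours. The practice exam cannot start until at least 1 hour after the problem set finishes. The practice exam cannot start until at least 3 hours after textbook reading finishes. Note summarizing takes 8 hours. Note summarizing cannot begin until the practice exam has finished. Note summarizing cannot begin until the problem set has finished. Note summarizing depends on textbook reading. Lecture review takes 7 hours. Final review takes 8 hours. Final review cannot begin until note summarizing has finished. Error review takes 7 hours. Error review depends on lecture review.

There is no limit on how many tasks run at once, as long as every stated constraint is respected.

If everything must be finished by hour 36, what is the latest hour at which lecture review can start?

0

Nothing follows final review; the deadline of hour 36 is its only limit. It must start by 36 − 8 = hour 28.
Note summarizing feeds into final review (must start by hour 28); so note summarizing must finish by hour 28 and therefore start by hour 20.
The practice exam feeds into note summarizing (must start by hour 20); so the practice exam must finish by hour 20 and therefore start by hour 14.
The problem set has several dependents: the practice exam (must start by hour 14, minus 1-hour gap → hour 13); note summarizing (must start by hour 20). The earliest of those limits is hour 13, so the problem set must start by 13 − 4 = hour 9.
Error review has no dependents, so it just needs to finish by hour 36. Starting by 36 − 7 = hour 29 achieves that.
Lecture review must finish in time for the problem set (must start by hour 9, minus 2-hour gap → hour 7); error review (must start by hour 29). The tightest is hour 7, so lecture review must start by 7 − 7 = hour 0.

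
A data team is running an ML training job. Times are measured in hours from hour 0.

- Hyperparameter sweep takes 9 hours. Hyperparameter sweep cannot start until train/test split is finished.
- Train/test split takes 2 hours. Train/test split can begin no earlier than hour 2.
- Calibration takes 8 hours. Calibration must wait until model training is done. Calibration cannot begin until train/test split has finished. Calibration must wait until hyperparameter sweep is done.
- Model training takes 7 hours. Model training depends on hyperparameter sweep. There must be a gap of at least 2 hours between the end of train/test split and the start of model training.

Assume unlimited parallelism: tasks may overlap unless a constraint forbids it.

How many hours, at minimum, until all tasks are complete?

28

After its own release at hour 2, train/test split can start at hour 2 and finishes at hour 4.
Hyperparameter sweep waits on train/test split (finishes hour 4), so it starts at hour 4 and finishes at 4 + 9 = hour 13.
Model training needs all of hyperparameter sweep (finishes hour 13); train/test split (finishes hour 4, plus 2-hour gap → hour 6). That puts its earliest start at hour 13; it finishes at 13 + 7 = hour 20.
Calibration cannot start until model training (finishes hour 20); train/test split (finishes hour 4); hyperparameter sweep (finishes hour 13). The controlling bound is hour 20, so calibration finishes at 20 + 8 = hour 28.
All tasks are finished once the last one completes. Finish times: Train/test split at 4, Hyperparameter sweep at 13, Model training at 20, Calibration at 28. The latest is hour 28.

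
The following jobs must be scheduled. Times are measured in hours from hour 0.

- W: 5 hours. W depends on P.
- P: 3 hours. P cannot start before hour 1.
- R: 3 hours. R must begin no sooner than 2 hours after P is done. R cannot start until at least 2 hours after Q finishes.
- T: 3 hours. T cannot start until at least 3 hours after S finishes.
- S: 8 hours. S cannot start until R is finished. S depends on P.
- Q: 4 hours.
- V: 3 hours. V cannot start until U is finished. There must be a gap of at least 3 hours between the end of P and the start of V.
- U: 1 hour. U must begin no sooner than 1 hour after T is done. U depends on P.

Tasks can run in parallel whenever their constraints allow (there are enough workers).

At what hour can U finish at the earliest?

Nothing blocks Q, so it runs from hour 0 to hour 4.
After its own release at hour 1, P can start at hour 1 and finishes at hour 4.
R needs all of P (finishes hour 4, plus 2-hour gap → hour 6); Q (finishes hour 4, plus 2-hour gap → hour 6). That puts its earliest start at hour 6; it finishes at 6 + 3 = hour 9.
S has to wait for R (finishes hour 9); P (finishes hour 4). The latest of these is hour 9, so S runs hour 9 to 9 + 8 = hour 17.
T waits on S (finishes hour 17, plus 3-hour gap → hour 20), so it starts at hour 20 and finishes at 20 + 3 = hour 23.
For U: T (finishes hour 23, plus 1-hour gap → hour 24); P (finishes hour 4). Taking the maximum gives a start of hour 24, and it finishes at 24 + 1 = hour 25.

25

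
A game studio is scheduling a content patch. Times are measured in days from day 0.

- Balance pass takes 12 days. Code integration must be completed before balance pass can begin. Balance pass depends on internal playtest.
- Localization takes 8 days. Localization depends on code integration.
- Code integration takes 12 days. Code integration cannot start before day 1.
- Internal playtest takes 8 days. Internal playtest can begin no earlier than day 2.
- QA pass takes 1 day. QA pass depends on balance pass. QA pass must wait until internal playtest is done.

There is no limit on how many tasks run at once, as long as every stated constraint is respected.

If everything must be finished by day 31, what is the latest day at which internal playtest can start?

Nothing follows QA pass; the deadline of day 31 is its only limit. It must start by 31 − 1 = day 30.
Balance pass must finish before QA pass (must start by day 30). With a 12-day duration, balance pass must start by 30 − 12 = day 18.
For internal playtest: balance pass (must start by day 18); QA pass (must start by day 30). The most restrictive is day 18; with an 8-day duration, internal playtest must start by day 10.

10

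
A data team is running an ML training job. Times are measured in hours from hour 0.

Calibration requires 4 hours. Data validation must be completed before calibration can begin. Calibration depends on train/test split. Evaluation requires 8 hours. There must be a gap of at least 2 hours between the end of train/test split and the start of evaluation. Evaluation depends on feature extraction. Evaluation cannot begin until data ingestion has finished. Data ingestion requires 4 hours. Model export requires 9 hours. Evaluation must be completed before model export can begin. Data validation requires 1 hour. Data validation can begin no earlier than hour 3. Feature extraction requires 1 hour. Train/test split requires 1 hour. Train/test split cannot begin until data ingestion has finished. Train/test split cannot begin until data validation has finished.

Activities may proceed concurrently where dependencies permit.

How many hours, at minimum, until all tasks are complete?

24

Feature extraction can start immediately at hour 0; it finishes at hour 1.
After its own release at hour 3, data validation can start at hour 3 and finishes at hour 4.
Nothing blocks data ingestion, so it runs from hour 0 to hour 4.
Train/test split needs all of data ingestion (finishes hour 4); data validation (finishes hour 4). That puts its earliest start at hour 4; it finishes at 4 + 1 = hour 5.
For calibration: data validation (finishes hour 4); train/test split (finishes hour 5). Taking the maximum gives a start of hour 5, and it finishes at 5 + 4 = hour 9.
Evaluation cannot start until train/test split (finishes hour 5, plus 2-hour gap → hour 7); feature extraction (finishes hour 1); data ingestion (finishes hour 4). The controlling bound is hour 7, so evaluation finishes at 7 + 8 = hour 15.
Model export waits on evaluation (finishes hour 15), so it starts at hour 15 and finishes at 15 + 9 = hour 24.
All tasks are finished once the last one completes. Finish times: Data ingestion at 4, Data validation at 4, Feature extraction at 1, Train/test split at 5, Evaluation at 15, Calibration at 9, Model export at 24. The latest is hour 24.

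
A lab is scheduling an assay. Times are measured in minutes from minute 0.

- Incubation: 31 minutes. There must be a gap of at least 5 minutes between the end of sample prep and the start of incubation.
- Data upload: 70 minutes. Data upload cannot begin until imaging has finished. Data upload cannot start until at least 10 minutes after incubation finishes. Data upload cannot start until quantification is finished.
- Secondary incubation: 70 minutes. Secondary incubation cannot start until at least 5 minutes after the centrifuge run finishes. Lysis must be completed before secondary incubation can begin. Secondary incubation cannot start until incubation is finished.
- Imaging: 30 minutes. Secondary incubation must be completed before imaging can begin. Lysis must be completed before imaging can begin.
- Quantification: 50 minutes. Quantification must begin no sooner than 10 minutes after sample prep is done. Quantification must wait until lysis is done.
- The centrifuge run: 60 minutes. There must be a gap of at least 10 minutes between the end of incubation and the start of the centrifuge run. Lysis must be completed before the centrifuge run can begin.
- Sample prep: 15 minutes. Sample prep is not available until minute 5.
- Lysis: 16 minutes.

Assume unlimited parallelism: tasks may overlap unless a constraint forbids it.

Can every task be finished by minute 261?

No

Nothing blocks lysis, so it runs from minute 0 to minute 16.
Sample prep cannot begin until its own release at minute 5. It runs from minute 5 to 5 + 15 = minute 20.
Quantification has to wait for sample prep (finishes minute 20, plus 10-minute gap → minute 30); lysis (finishes minute 16). The latest of these is minute 30, so quantification runs minute 30 to 30 + 50 = minute 80.
After sample prep (finishes minute 20, plus 5-minute gap → minute 25), incubation can start at minute 25 and finishes at minute 56.
The centrifuge run needs all of incubation (finishes minute 56, plus 10-minute gap → minute 66); lysis (finishes minute 16). That puts its earliest start at minute 66; it finishes at 66 + 60 = minute 126.
Secondary incubation cannot start until the centrifuge run (finishes minute 126, plus 5-minute gap → minute 131); lysis (finishes minute 16); incubation (finishes minute 56). The controlling bound is minute 131, so secondary incubation finishes at 131 + 70 = minute 201.
Imaging has to wait for secondary incubation (finishes minute 201); lysis (finishes minute 16). The latest of these is minute 201, so imaging runs minute 201 to 201 + 30 = minute 231.
Data upload needs all of imaging (finishes minute 231); incubation (finishes minute 56, plus 10-minute gap → minute 66); quantification (finishes minute 80). That puts its earliest start at minute 231; it finishes at 231 + 70 = minute 301.
The earliest everything can be done is minute 301, which is after the deadline of 261, so it is not possible.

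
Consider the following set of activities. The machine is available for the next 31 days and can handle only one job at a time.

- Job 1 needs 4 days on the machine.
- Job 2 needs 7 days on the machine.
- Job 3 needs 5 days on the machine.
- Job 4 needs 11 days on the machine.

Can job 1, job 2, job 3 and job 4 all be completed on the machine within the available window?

Running back to back, the jobs need 4 + 7 + 5 + 11 = 27 days on the machine.
Since 27 ≤ 31, they fit within the window.

Yes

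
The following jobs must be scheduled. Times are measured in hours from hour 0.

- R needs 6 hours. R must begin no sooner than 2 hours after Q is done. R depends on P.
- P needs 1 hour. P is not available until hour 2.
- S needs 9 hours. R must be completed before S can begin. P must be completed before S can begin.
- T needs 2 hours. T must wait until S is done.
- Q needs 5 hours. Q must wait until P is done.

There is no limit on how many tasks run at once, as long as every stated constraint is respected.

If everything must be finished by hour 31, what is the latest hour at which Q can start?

T must finish by hour 31; it takes 2 hours, so it must start by 31 − 2 = hour 29.
S has to be done before T (must start by hour 29). That means finishing by hour 29, i.e. starting by 29 − 9 = hour 20.
R has to be done before S (must start by hour 20). That means finishing by hour 20, i.e. starting by 20 − 6 = hour 14.
Q must finish before R (must start by hour 14, minus 2-hour gap → hour 12). With a 5-hour duration, Q must start by 12 − 5 = hour 7.

7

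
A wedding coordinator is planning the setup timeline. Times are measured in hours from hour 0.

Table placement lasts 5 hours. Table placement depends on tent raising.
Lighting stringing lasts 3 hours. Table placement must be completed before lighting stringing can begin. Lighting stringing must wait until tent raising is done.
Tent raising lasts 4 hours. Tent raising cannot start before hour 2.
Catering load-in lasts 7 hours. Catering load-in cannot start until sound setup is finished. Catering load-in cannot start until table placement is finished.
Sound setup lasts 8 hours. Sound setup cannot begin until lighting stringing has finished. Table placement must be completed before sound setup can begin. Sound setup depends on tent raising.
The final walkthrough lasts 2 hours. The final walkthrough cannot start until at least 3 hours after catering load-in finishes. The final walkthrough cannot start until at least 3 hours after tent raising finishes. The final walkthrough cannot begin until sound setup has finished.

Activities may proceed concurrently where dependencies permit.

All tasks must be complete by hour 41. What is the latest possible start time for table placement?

13

The final walkthrough has no dependents, so it just needs to finish by hour 41. Starting by 41 − 2 = hour 39 achieves that.
Catering load-in has to be done before the final walkthrough (must start by hour 39, minus 3-hour gap → hour 36). That means finishing by hour 36, i.e. starting by 36 − 7 = hour 29.
Sound setup must finish in time for catering load-in (must start by hour 29); the final walkthrough (must start by hour 39). The tightest is hour 29, so sound setup must start by 29 − 8 = hour 21.
Lighting stringing must finish before sound setup (must start by hour 21). With a 3-hour duration, lighting stringing must start by 21 − 3 = hour 18.
Table placement feeds lighting stringing (must start by hour 18); sound setup (must start by hour 21); catering load-in (must start by hour 29). Taking the minimum, table placement must finish by hour 18 and start by 18 − 5 = hour 13.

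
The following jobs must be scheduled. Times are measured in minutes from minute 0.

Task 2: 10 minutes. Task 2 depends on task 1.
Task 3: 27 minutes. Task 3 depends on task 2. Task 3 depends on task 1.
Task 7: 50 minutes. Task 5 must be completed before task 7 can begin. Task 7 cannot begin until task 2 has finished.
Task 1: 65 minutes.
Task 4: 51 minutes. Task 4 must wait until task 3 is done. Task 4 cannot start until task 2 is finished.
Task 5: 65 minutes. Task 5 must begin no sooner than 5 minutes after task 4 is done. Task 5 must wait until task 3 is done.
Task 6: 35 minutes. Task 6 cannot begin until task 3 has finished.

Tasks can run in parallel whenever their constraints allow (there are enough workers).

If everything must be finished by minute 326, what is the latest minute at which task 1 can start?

53

Task 7 has no dependents, so it just needs to finish by minute 326. Starting by 326 − 50 = minute 276 achieves that.
Task 5 feeds into task 7 (must start by minute 276); so task 5 must finish by minute 276 and therefore start by minute 211.
Task 4 must finish before task 5 (must start by minute 211, minus 5-minute gap → minute 206). With a 51-minute duration, task 4 must start by 206 − 51 = minute 155.
Task 6 must finish by minute 326; it takes 35 minutes, so it must start by 326 − 35 = minute 291.
Task 3 feeds task 4 (must start by minute 155); task 5 (must start by minute 211); task 6 (must start by minute 291). Taking the minimum, task 3 must finish by minute 155 and start by 155 − 27 = minute 128.
Task 2 has several dependents: task 3 (must start by minute 128); task 4 (must start by minute 155); task 7 (must start by minute 276). The earliest of those limits is minute 128, so task 2 must start by 128 − 10 = minute 118.
Task 1 has several dependents: task 2 (must start by minute 118); task 3 (must start by minute 128). The earliest of those limits is minute 118, so task 1 must start by 118 − 65 = minute 53.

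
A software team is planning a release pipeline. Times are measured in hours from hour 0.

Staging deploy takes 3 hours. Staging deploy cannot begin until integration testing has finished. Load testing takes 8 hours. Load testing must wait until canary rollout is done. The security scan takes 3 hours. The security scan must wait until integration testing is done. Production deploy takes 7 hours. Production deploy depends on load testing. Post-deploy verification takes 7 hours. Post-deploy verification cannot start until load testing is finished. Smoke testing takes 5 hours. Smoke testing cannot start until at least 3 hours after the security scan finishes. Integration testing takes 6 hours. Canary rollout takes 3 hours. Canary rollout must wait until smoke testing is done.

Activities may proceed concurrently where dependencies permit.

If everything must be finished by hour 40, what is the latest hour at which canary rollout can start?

To finish by hour 40, production deploy (duration 7) must start no later than hour 33.
Post-deploy verification has no dependents, so it just needs to finish by hour 40. Starting by 40 − 7 = hour 33 achieves that.
Load testing feeds production deploy (must start by hour 33); post-deploy verification (must start by hour 33). Taking the minimum, load testing must finish by hour 33 and start by 33 − 8 = hour 25.
Canary rollout must finish before load testing (must start by hour 25). With a 3-hour duration, canary rollout must start by 25 − 3 = hour 22.

22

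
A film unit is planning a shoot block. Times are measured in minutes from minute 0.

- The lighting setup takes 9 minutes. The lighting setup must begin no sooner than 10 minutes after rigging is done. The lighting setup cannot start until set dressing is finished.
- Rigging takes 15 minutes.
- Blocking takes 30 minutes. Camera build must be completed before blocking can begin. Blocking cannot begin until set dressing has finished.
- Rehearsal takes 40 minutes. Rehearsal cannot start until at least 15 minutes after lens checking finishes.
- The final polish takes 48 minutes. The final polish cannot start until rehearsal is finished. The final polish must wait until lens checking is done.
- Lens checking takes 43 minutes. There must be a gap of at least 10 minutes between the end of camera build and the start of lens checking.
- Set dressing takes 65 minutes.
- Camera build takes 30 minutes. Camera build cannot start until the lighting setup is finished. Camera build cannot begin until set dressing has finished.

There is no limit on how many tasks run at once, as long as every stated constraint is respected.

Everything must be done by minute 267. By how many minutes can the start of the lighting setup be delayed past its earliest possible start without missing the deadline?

Set dressing can start immediately at minute 0; it finishes at minute 65.
Nothing blocks rigging, so it runs from minute 0 to minute 15.
The lighting setup cannot start until rigging (finishes minute 15, plus 10-minute gap → minute 25); set dressing (finishes minute 65). The controlling bound is minute 65, so the lighting setup finishes at 65 + 9 = minute 74.

Working backward from the deadline:
Nothing follows the final polish; the deadline of minute 267 is its only limit. It must start by 267 − 48 = minute 219.
Since the final polish (must start by minute 219) depends on it, rehearsal must finish by minute 219. Backing off its 40-minute duration gives a latest start of minute 179.
Lens checking has several dependents: rehearsal (must start by minute 179, minus 15-minute gap → minute 164); the final polish (must start by minute 219). The earliest of those limits is minute 164, so lens checking must start by 164 − 43 = minute 121.
Nothing follows blocking; the deadline of minute 267 is its only limit. It must start by 267 − 30 = minute 237.
Camera build has several dependents: lens checking (must start by minute 121, minus 10-minute gap → minute 111); blocking (must start by minute 237). The earliest of those limits is minute 111, so camera build must start by 111 − 30 = minute 81.
The lighting setup feeds into camera build (must start by minute 81); so the lighting setup must finish by minute 81 and therefore start by minute 72.
So the lighting setup can start as early as minute 65 and as late as minute 72, giving 72 − 65 = 7 minutes of slack.

7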